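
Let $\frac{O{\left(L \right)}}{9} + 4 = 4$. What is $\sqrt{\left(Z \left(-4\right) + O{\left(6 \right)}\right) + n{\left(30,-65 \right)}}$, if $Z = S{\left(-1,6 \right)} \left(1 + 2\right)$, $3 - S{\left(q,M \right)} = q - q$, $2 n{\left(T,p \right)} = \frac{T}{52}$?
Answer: $\frac{i \sqrt{24141}}{26} \approx 5.9759 i$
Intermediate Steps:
$n{\left(T,p \right)} = \frac{T}{104}$ ($n{\left(T,p \right)} = \frac{T \frac{1}{52}}{2} = \frac{\frac{1}{52} T}{2} = \frac{T}{104}$)
$S{\left(q,M \right)} = 3$ ($S{\left(q,M \right)} = 3 - \left(q - q\right) = 3 - 0 = 3 + 0 = 3$)
$O{\left(L \right)} = 0$ ($O{\left(L \right)} = -36 + 9 \cdot 4 = -36 + 36 = 0$)
$Z = 9$ ($Z = 3 \left(1 + 2\right) = 3 \cdot 3 = 9$)
$\sqrt{\left(Z \left(-4\right) + O{\left(6 \right)}\right) + n{\left(30,-65 \right)}} = \sqrt{\left(9 \left(-4\right) + 0\right) + \frac{1}{104} \cdot 30} = \sqrt{\left(-36 + 0\right) + \frac{15}{52}} = \sqrt{-36 + \frac{15}{52}} = \sqrt{- \frac{1857}{52}} = \frac{i \sqrt{24141}}{26}$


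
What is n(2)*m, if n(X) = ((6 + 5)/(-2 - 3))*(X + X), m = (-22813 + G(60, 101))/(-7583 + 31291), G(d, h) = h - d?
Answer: 250492/29635 ≈ 8.4526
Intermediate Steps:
m = -5693/5927 (m = (-22813 + (101 - 1*60))/(-7583 + 31291) = (-22813 + (101 - 60))/23708 = (-22813 + 41)*(1/23708) = -22772*1/23708 = -5693/5927 ≈ -0.96052)
n(X) = -22*X/5 (n(X) = (11/(-5))*(2*X) = (11*(-⅕))*(2*X) = -22*X/5)
n(2)*m = -22/5*2*(-5693/5927) = -44/5*(-5693/5927) = 250492/29635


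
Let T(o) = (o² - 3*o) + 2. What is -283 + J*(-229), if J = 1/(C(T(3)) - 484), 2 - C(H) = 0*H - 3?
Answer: -135328/479 ≈ -282.52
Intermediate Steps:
T(o) = 2 + o² - 3*o
C(H) = 5 (C(H) = 2 - (0*H - 3) = 2 - (0 - 3) = 2 - 1*(-3) = 2 + 3 = 5)
J = -1/479 (J = 1/(5 - 484) = 1/(-479) = -1/479 ≈ -0.0020877)
-283 + J*(-229) = -283 - 1/479*(-229) = -283 + 229/479 = -135328/479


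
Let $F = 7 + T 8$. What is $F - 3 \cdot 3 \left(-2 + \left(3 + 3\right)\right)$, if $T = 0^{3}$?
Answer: $-29$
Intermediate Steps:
$T = 0$
$F = 7$ ($F = 7 + 0 \cdot 8 = 7 + 0 = 7$)
$F - 3 \cdot 3 \left(-2 + \left(3 + 3\right)\right) = 7 - 3 \cdot 3 \left(-2 + \left(3 + 3\right)\right) = 7 - 9 \left(-2 + 6\right) = 7 - 9 \cdot 4 = 7 - 36 = -29$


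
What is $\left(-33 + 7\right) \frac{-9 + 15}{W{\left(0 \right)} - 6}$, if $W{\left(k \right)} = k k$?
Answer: $26$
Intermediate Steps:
$W{\left(k \right)} = k^{2}$
$\left(-33 + 7\right) \frac{-9 + 15}{W{\left(0 \right)} - 6} = \left(-33 + 7\right) \frac{-9 + 15}{0^{2} - 6} = - 26 \frac{6}{0 - 6} = - 26 \frac{6}{-6} = - 26 \cdot 6 \left(- \frac{1}{6}\right) = \left(-26\right) \left(-1\right) = 26$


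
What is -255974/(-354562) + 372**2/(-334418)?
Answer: 9134151331/29642978729 ≈ 0.30814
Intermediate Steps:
-255974/(-354562) + 372**2/(-334418) = -255974*(-1/354562) + 138384*(-1/334418) = 127987/177281 - 69192/167209 = 9134151331/29642978729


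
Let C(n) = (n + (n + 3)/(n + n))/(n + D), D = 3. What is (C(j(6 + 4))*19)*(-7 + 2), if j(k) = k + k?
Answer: -15637/184 ≈ -84.984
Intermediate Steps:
j(k) = 2*k
C(n) = (n + (3 + n)/(2*n))/(3 + n) (C(n) = (n + (n + 3)/(n + n))/(n + 3) = (n + (3 + n)/((2*n)))/(3 + n) = (n + (3 + n)*(1/(2*n)))/(3 + n) = (n + (3 + n)/(2*n))/(3 + n))
(C(j(6 + 4))*19)*(-7 + 2) = (((3 + 2*(6 + 4) + 2*(2*(6 + 4))**2)/(2*((2*(6 + 4)))*(3 + 2*(6 + 4))))*19)*(-7 + 2) = (((3 + 2*10 + 2*(2*10)**2)/(2*((2*10))*(3 + 2*10)))*19)*(-5) = (((1/2)*(3 + 20 + 2*20**2)/(20*(3 + 20)))*19)*(-5) = (((1/2)*(1/20)*(3 + 20 + 2*400)/23)*19)*(-5) = (((1/2)*(1/20)*(1/23)*(3 + 20 + 800))*19)*(-5) = (((1/2)*(1/20)*(1/23)*823)*19)*(-5) = ((823/920)*19)*(-5) = (15637/920)*(-5) = -15637/184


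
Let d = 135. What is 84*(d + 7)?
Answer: 11928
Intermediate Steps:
84*(d + 7) = 84*(135 + 7) = 84*142 = 11928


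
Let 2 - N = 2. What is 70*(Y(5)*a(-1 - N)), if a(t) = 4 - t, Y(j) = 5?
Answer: 1750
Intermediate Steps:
N = 0 (N = 2 - 1*2 = 2 - 2 = 0)
70*(Y(5)*a(-1 - N)) = 70*(5*(4 - (-1 - 1*0))) = 70*(5*(4 - (-1 + 0))) = 70*(5*(4 - 1*(-1))) = 70*(5*(4 + 1)) = 70*(5*5) = 70*25 = 1750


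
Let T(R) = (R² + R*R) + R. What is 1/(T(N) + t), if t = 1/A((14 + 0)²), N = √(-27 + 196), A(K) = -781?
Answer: 781/274130 ≈ 0.0028490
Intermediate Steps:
N = 13 (N = √169 = 13)
T(R) = R + 2*R² (T(R) = (R² + R²) + R = 2*R² + R = R + 2*R²)
t = -1/781 (t = 1/(-781) = -1/781 ≈ -0.0012804)
1/(T(N) + t) = 1/(13*(1 + 2*13) - 1/781) = 1/(13*(1 + 26) - 1/781) = 1/(13*27 - 1/781) = 1/(351 - 1/781) = 1/(274130/781) = 781/274130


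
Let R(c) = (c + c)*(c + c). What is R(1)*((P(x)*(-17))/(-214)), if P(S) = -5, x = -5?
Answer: -170/107 ≈ -1.5888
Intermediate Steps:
R(c) = 4*c² (R(c) = (2*c)*(2*c) = 4*c²)
R(1)*((P(x)*(-17))/(-214)) = (4*1²)*(-5*(-17)/(-214)) = (4*1)*(85*(-1/214)) = 4*(-85/214) = -170/107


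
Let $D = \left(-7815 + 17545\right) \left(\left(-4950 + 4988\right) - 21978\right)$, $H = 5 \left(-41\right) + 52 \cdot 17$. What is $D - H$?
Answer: $-213476879$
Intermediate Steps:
$H = 679$ ($H = -205 + 884 = 679$)
$D = -213476200$ ($D = 9730 \left(38 - 21978\right) = 9730 \left(-21940\right) = -213476200$)
$D - H = -213476200 - 679 = -213476879$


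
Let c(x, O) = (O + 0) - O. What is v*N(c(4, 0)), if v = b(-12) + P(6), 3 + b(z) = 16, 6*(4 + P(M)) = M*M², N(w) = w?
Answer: 0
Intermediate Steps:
c(x, O) = 0 (c(x, O) = O - O = 0)
P(M) = -4 + M³/6 (P(M) = -4 + (M*M²)/6 = -4 + M³/6)
b(z) = 13 (b(z) = -3 + 16 = 13)
v = 45 (v = 13 + (-4 + (⅙)*6³) = 13 + (-4 + (⅙)*216) = 13 + (-4 + 36) = 13 + 32 = 45)
v*N(c(4, 0)) = 45*0 = 0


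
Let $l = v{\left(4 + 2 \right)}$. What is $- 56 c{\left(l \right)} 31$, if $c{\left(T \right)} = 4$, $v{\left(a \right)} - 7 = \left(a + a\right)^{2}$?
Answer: $-6944$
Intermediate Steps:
$v{\left(a \right)} = 7 + 4 a^{2}$ ($v{\left(a \right)} = 7 + \left(a + a\right)^{2} = 7 + \left(2 a\right)^{2} = 7 + 4 a^{2}$)
$l = 151$ ($l = 7 + 4 \left(4 + 2\right)^{2} = 7 + 4 \cdot 6^{2} = 7 + 4 \cdot 36 = 7 + 144 = 151$)
$- 56 c{\left(l \right)} 31 = \left(-56\right) 4 \cdot 31 = \left(-224\right) 31 = -6944$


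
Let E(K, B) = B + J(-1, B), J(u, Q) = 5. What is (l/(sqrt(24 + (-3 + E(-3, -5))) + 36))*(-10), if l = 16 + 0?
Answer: -384/85 + 32*sqrt(21)/255 ≈ -3.9426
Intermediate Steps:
E(K, B) = 5 + B (E(K, B) = B + 5 = 5 + B)
l = 16
(l/(sqrt(24 + (-3 + E(-3, -5))) + 36))*(-10) = (16/(sqrt(24 + (-3 + (5 - 5))) + 36))*(-10) = (16/(sqrt(24 + (-3 + 0)) + 36))*(-10) = (16/(sqrt(24 - 3) + 36))*(-10) = (16/(sqrt(21) + 36))*(-10) = (16/(36 + sqrt(21)))*(-10) = -160/(36 + sqrt(21))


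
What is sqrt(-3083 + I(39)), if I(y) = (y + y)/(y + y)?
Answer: I*sqrt(3082) ≈ 55.516*I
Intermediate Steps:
I(y) = 1 (I(y) = (2*y)/((2*y)) = (2*y)*(1/(2*y)) = 1)
sqrt(-3083 + I(39)) = sqrt(-3083 + 1) = sqrt(-3082) = I*sqrt(3082)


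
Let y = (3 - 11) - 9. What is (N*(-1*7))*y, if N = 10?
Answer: 1190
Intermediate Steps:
y = -17 (y = -8 - 9 = -17)
(N*(-1*7))*y = (10*(-1*7))*(-17) = (10*(-7))*(-17) = -70*(-17) = 1190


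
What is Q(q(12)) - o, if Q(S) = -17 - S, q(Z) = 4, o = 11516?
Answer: -11537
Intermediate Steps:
Q(q(12)) - o = (-17 - 1*4) - 1*11516 = (-17 - 4) - 11516 = -21 - 11516 = -11537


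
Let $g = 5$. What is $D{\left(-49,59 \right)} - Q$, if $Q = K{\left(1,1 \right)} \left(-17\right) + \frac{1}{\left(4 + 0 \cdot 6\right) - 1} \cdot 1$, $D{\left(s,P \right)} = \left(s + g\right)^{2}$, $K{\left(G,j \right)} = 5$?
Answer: $\frac{6062}{3} \approx 2020.7$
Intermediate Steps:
$D{\left(s,P \right)} = \left(5 + s\right)^{2}$ ($D{\left(s,P \right)} = \left(s + 5\right)^{2} = \left(5 + s\right)^{2}$)
$Q = - \frac{254}{3}$ ($Q = 5 \left(-17\right) + \frac{1}{\left(4 + 0 \cdot 6\right) - 1} \cdot 1 = -85 + \frac{1}{\left(4 + 0\right) - 1} \cdot 1 = -85 + \frac{1}{4 - 1} \cdot 1 = -85 + \frac{1}{3} \cdot 1 = -85 + \frac{1}{3} = - \frac{254}{3} \approx -84.667$)
$D{\left(-49,59 \right)} - Q = \left(5 - 49\right)^{2} - - \frac{254}{3} = \left(-44\right)^{2} + \frac{254}{3} = 1936 + \frac{254}{3} = \frac{6062}{3}$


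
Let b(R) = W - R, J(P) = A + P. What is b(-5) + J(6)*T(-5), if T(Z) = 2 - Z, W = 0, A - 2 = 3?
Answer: 82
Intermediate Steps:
A = 5 (A = 2 + 3 = 5)
J(P) = 5 + P
b(R) = -R (b(R) = 0 - R = -R)
b(-5) + J(6)*T(-5) = -1*(-5) + (5 + 6)*(2 - 1*(-5)) = 5 + 11*(2 + 5) = 5 + 11*7 = 5 + 77 = 82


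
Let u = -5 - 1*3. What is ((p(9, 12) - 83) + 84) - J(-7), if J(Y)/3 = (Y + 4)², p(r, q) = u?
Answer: -34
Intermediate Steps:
u = -8 (u = -5 - 3 = -8)
p(r, q) = -8
J(Y) = 3*(4 + Y)² (J(Y) = 3*(Y + 4)² = 3*(4 + Y)²)
((p(9, 12) - 83) + 84) - J(-7) = ((-8 - 83) + 84) - 3*(4 - 7)² = (-91 + 84) - 3*(-3)² = -7 - 3*9 = -7 - 1*27 = -7 - 27 = -34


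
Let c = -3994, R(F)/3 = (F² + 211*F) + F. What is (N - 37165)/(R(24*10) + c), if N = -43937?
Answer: -40551/160723 ≈ -0.25230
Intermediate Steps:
R(F) = 3*F² + 636*F (R(F) = 3*((F² + 211*F) + F) = 3*(F² + 212*F) = 3*F² + 636*F)
(N - 37165)/(R(24*10) + c) = (-43937 - 37165)/(3*(24*10)*(212 + 24*10) - 3994) = -81102/(3*240*(212 + 240) - 3994) = -81102/(3*240*452 - 3994) = -81102/(325440 - 3994) = -81102/321446 = -81102*1/321446 = -40551/160723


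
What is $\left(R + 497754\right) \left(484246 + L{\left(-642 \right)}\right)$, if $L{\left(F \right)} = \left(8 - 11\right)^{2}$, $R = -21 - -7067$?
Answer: $244451924000$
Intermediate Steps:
$R = 7046$ ($R = -21 + 7067 = 7046$)
$L{\left(F \right)} = 9$ ($L{\left(F \right)} = \left(-3\right)^{2} = 9$)
$\left(R + 497754\right) \left(484246 + L{\left(-642 \right)}\right) = \left(7046 + 497754\right) \left(484246 + 9\right) = 504800 \cdot 484255 = 244451924000$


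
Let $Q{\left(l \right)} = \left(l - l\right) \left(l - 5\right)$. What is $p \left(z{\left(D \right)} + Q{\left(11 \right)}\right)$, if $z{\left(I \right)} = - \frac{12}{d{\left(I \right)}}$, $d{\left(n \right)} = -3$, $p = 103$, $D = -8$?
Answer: $412$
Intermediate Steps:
$Q{\left(l \right)} = 0$ ($Q{\left(l \right)} = 0 \left(-5 + l\right) = 0$)
$z{\left(I \right)} = 4$ ($z{\left(I \right)} = - \frac{12}{-3} = \left(-12\right) \left(- \frac{1}{3}\right) = 4$)
$p \left(z{\left(D \right)} + Q{\left(11 \right)}\right) = 103 \left(4 + 0\right) = 103 \cdot 4 = 412$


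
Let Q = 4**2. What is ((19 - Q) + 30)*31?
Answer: 1023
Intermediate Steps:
Q = 16
((19 - Q) + 30)*31 = ((19 - 1*16) + 30)*31 = ((19 - 16) + 30)*31 = (3 + 30)*31 = 33*31 = 1023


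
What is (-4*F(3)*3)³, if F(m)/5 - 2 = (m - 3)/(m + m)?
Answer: -1728000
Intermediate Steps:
F(m) = 10 + 5*(-3 + m)/(2*m) (F(m) = 10 + 5*((m - 3)/(m + m)) = 10 + 5*((-3 + m)/((2*m))) = 10 + 5*((-3 + m)*(1/(2*m))) = 10 + 5*((-3 + m)/(2*m)) = 10 + 5*(-3 + m)/(2*m))
(-4*F(3)*3)³ = (-10*(-3 + 5*3)/3*3)³ = (-10*(-3 + 15)/3*3)³ = (-10*12/3*3)³ = (-4*10*3)³ = (-40*3)³ = (-120)³ = -1728000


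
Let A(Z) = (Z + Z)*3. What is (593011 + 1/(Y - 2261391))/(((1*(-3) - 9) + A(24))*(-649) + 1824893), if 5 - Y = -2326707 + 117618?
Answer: 31012696266/90956249825 ≈ 0.34096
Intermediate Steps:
A(Z) = 6*Z (A(Z) = (2*Z)*3 = 6*Z)
Y = 2209094 (Y = 5 - (-2326707 + 117618) = 5 - 1*(-2209089) = 5 + 2209089 = 2209094)
(593011 + 1/(Y - 2261391))/(((1*(-3) - 9) + A(24))*(-649) + 1824893) = (593011 + 1/(2209094 - 2261391))/(((1*(-3) - 9) + 6*24)*(-649) + 1824893) = (593011 + 1/(-52297))/(((-3 - 9) + 144)*(-649) + 1824893) = (593011 - 1/52297)/((-12 + 144)*(-649) + 1824893) = 31012696266/(52297*(132*(-649) + 1824893)) = 31012696266/(52297*(-85668 + 1824893)) = (31012696266/52297)/1739225 = (31012696266/52297)*(1/1739225) = 31012696266/90956249825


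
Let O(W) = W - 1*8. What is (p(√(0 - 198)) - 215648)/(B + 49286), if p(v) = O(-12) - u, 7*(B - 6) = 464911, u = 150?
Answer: -1510726/809955 ≈ -1.8652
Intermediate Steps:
B = 464953/7 (B = 6 + (⅐)*464911 = 6 + 464911/7 = 464953/7 ≈ 66422.)
O(W) = -8 + W (O(W) = W - 8 = -8 + W)
p(v) = -170 (p(v) = (-8 - 12) - 1*150 = -20 - 150 = -170)
(p(√(0 - 198)) - 215648)/(B + 49286) = (-170 - 215648)/(464953/7 + 49286) = -215818/809955/7 = -215818*7/809955 = -1510726/809955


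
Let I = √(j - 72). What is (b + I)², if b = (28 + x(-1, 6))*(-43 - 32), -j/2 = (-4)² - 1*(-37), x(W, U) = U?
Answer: (2550 - I*√178)² ≈ 6.5023e+6 - 6.804e+4*I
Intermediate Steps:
j = -106 (j = -2*((-4)² - 1*(-37)) = -2*(16 + 37) = -2*53 = -106)
b = -2550 (b = (28 + 6)*(-43 - 32) = 34*(-75) = -2550)
I = I*√178 (I = √(-106 - 72) = √(-178) = I*√178 ≈ 13.342*I)
(b + I)² = (-2550 + I*√178)²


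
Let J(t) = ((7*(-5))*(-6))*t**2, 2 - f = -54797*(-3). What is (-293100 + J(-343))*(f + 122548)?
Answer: -1021472282790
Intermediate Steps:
f = -164389 (f = 2 - (-54797)*(-3) = 2 - 1*164391 = 2 - 164391 = -164389)
J(t) = 210*t**2 (J(t) = (-35*(-6))*t**2 = 210*t**2)
(-293100 + J(-343))*(f + 122548) = (-293100 + 210*(-343)**2)*(-164389 + 122548) = (-293100 + 210*117649)*(-41841) = (-293100 + 24706290)*(-41841) = 24413190*(-41841) = -1021472282790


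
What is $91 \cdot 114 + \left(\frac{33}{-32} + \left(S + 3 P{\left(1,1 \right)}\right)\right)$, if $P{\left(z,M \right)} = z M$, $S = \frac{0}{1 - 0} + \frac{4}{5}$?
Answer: $\frac{1660283}{160} \approx 10377.0$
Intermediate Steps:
$S = \frac{4}{5}$ ($S = \frac{0}{1 + 0} + 4 \cdot \frac{1}{5} = \frac{0}{1} + \frac{4}{5} = 0 \cdot 1 + \frac{4}{5} = 0 + \frac{4}{5} = \frac{4}{5} \approx 0.8$)
$P{\left(z,M \right)} = M z$
$91 \cdot 114 + \left(\frac{33}{-32} + \left(S + 3 P{\left(1,1 \right)}\right)\right) = 91 \cdot 114 + \left(\frac{33}{-32} + \left(\frac{4}{5} + 3 \cdot 1 \cdot 1\right)\right) = 10374 + \left(33 \left(- \frac{1}{32}\right) + \left(\frac{4}{5} + 3 \cdot 1\right)\right) = 10374 + \left(- \frac{33}{32} + \left(\frac{4}{5} + 3\right)\right) = 10374 + \left(- \frac{33}{32} + \frac{19}{5}\right) = 10374 + \frac{443}{160} = \frac{1660283}{160}$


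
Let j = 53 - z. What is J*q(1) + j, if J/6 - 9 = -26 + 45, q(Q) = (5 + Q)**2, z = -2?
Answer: 6103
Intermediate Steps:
j = 55 (j = 53 - 1*(-2) = 53 + 2 = 55)
J = 168 (J = 54 + 6*(-26 + 45) = 54 + 6*19 = 54 + 114 = 168)
J*q(1) + j = 168*(5 + 1)**2 + 55 = 168*6**2 + 55 = 168*36 + 55 = 6048 + 55 = 6103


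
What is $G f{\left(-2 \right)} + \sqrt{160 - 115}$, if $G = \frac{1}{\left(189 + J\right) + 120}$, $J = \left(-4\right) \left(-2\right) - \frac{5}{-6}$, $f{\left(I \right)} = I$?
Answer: $- \frac{12}{1907} + 3 \sqrt{5} \approx 6.7019$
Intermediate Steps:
$J = \frac{53}{6}$ ($J = 8 - - \frac{5}{6} = 8 + \frac{5}{6} = \frac{53}{6} \approx 8.8333$)
$G = \frac{6}{1907}$ ($G = \frac{1}{\left(189 + \frac{53}{6}\right) + 120} = \frac{1}{\frac{1187}{6} + 120} = \frac{1}{\frac{1907}{6}} = \frac{6}{1907} \approx 0.0031463$)
$G f{\left(-2 \right)} + \sqrt{160 - 115} = \frac{6}{1907} \left(-2\right) + \sqrt{160 - 115} = - \frac{12}{1907} + \sqrt{45} = - \frac{12}{1907} + 3 \sqrt{5}$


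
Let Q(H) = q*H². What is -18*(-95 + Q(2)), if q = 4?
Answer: 1422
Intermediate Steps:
Q(H) = 4*H²
-18*(-95 + Q(2)) = -18*(-95 + 4*2²) = -18*(-95 + 4*4) = -18*(-95 + 16) = -18*(-79) = 1422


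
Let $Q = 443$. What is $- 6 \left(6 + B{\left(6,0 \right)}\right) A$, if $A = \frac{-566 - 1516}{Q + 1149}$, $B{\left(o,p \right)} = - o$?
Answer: $0$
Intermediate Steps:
$A = - \frac{1041}{796}$ ($A = \frac{-566 - 1516}{443 + 1149} = - \frac{2082}{1592} = \left(-2082\right) \frac{1}{1592} = - \frac{1041}{796} \approx -1.3078$)
$- 6 \left(6 + B{\left(6,0 \right)}\right) A = - 6 \left(6 - 6\right) \left(- \frac{1041}{796}\right) = \left(-6\right) 0 \left(- \frac{1041}{796}\right) = 0 \left(- \frac{1041}{796}\right) = 0$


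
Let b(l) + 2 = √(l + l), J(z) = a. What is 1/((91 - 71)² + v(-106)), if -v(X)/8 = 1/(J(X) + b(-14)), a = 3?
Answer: (-I + 2*√7)/(8*(-49*I + 100*√7)) ≈ 0.0025017 - 9.1358e-6*I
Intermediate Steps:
J(z) = 3
b(l) = -2 + √2*√l (b(l) = -2 + √(l + l) = -2 + √(2*l) = -2 + √2*√l)
v(X) = -8/(1 + 2*I*√7) (v(X) = -8/(3 + (-2 + √2*√(-14))) = -8/(3 + (-2 + √2*(I*√14))) = -8/(3 + (-2 + 2*I*√7)) = -8/(1 + 2*I*√7))
1/((91 - 71)² + v(-106)) = 1/((91 - 71)² + 8*I/(-I + 2*√7)) = 1/(20² + 8*I/(-I + 2*√7)) = 1/(400 + 8*I/(-I + 2*√7))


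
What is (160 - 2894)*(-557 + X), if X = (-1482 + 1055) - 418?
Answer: 3833068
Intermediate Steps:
X = -845 (X = -427 - 418 = -845)
(160 - 2894)*(-557 + X) = (160 - 2894)*(-557 - 845) = -2734*(-1402) = 3833068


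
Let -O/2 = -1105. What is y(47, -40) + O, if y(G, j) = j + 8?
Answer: 2178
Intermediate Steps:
O = 2210 (O = -2*(-1105) = 2210)
y(G, j) = 8 + j
y(47, -40) + O = (8 - 40) + 2210 = -32 + 2210 = 2178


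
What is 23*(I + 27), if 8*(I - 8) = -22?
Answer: 2967/4 ≈ 741.75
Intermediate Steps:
I = 21/4 (I = 8 + (⅛)*(-22) = 8 - 11/4 = 21/4 ≈ 5.2500)
23*(I + 27) = 23*(21/4 + 27) = 23*(129/4) = 2967/4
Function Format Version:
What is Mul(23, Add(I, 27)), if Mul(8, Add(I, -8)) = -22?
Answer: Rational(2967, 4) ≈ 741.75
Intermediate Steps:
I = Rational(21, 4) (I = Add(8, Mul(Rational(1, 8), -22)) = Add(8, Rational(-11, 4)) = Rational(21, 4) ≈ 5.2500)
Mul(23, Add(I, 27)) = Mul(23, Add(Rational(21, 4), 27)) = Mul(23, Rational(129, 4)) = Rational(2967, 4)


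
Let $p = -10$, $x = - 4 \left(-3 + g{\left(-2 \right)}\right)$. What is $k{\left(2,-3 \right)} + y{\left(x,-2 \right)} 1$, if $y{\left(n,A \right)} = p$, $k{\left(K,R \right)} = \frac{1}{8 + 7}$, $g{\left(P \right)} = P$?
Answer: $- \frac{149}{15} \approx -9.9333$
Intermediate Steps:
$k{\left(K,R \right)} = \frac{1}{15}$
$x = 20$ ($x = - 4 \left(-3 - 2\right) = \left(-4\right) \left(-5\right) = 20$)
$y{\left(n,A \right)} = -10$
$k{\left(2,-3 \right)} + y{\left(x,-2 \right)} 1 = \frac{1}{15} - 10 = - \frac{149}{15}$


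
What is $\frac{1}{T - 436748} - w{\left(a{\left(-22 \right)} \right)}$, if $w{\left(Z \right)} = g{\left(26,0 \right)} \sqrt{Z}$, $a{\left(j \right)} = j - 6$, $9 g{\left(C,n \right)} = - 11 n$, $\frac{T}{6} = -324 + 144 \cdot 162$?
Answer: $- \frac{1}{298724} \approx -3.3476 \cdot 10^{-6}$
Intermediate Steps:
$T = 138024$ ($T = 6 \left(-324 + 144 \cdot 162\right) = 6 \left(-324 + 23328\right) = 6 \cdot 23004 = 138024$)
$g{\left(C,n \right)} = - \frac{11 n}{9}$ ($g{\left(C,n \right)} = \frac{\left(-11\right) n}{9} = - \frac{11 n}{9}$)
$a{\left(j \right)} = -6 + j$
$w{\left(Z \right)} = 0$ ($w{\left(Z \right)} = \left(- \frac{11}{9}\right) 0 \sqrt{Z} = 0 \sqrt{Z} = 0$)
$\frac{1}{T - 436748} - w{\left(a{\left(-22 \right)} \right)} = \frac{1}{138024 - 436748} - 0 = \frac{1}{-298724} + 0 = - \frac{1}{298724} + 0 = - \frac{1}{298724}$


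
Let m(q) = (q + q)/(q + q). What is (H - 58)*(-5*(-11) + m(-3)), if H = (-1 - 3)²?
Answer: -2352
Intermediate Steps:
H = 16 (H = (-4)² = 16)
m(q) = 1 (m(q) = (2*q)/((2*q)) = (2*q)*(1/(2*q)) = 1)
(H - 58)*(-5*(-11) + m(-3)) = (16 - 58)*(-5*(-11) + 1) = -42*(55 + 1) = -42*56 = -2352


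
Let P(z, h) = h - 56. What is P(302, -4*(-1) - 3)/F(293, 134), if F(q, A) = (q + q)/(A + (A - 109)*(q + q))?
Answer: -406560/293 ≈ -1387.6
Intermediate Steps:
F(q, A) = 2*q/(A + 2*q*(-109 + A)) (F(q, A) = (2*q)/(A + (-109 + A)*(2*q)) = (2*q)/(A + 2*q*(-109 + A)) = 2*q/(A + 2*q*(-109 + A)))
P(z, h) = -56 + h
P(302, -4*(-1) - 3)/F(293, 134) = (-56 + (-4*(-1) - 3))/((2*293/(134 - 218*293 + 2*134*293))) = (-56 + (4 - 3))/((2*293/(134 - 63874 + 78524))) = (-56 + 1)/((2*293/14784)) = -55/(2*293*(1/14784)) = -55/293/7392 = -55*7392/293 = -406560/293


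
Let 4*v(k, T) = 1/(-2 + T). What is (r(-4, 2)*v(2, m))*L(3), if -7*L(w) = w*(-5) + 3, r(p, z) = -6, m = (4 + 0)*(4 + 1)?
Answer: -⅐ ≈ -0.14286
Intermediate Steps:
m = 20 (m = 4*5 = 20)
v(k, T) = 1/(4*(-2 + T))
L(w) = -3/7 + 5*w/7 (L(w) = -(w*(-5) + 3)/7 = -(-5*w + 3)/7 = -(3 - 5*w)/7 = -3/7 + 5*w/7)
(r(-4, 2)*v(2, m))*L(3) = (-3/(2*(-2 + 20)))*(-3/7 + (5/7)*3) = (-3/(2*18))*(-3/7 + 15/7) = -3/(2*18)*(12/7) = -6*1/72*(12/7) = -1/12*12/7 = -⅐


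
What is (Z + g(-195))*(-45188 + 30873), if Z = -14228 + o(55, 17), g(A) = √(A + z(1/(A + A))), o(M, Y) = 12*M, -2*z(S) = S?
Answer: 194225920 - 2863*I*√29659305/78 ≈ 1.9423e+8 - 1.999e+5*I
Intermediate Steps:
z(S) = -S/2
g(A) = √(A - 1/(4*A)) (g(A) = √(A - 1/(2*(A + A))) = √(A - 1/(2*A)/2) = √(A - 1/(4*A)))
Z = -13568 (Z = -14228 + 12*55 = -14228 + 660 = -13568)
(Z + g(-195))*(-45188 + 30873) = (-13568 + √(-1/(-195) + 4*(-195))/2)*(-45188 + 30873) = (-13568 + √(-1*(-1/195) - 780)/2)*(-14315) = (-13568 + √(1/195 - 780)/2)*(-14315) = (-13568 + √(-152099/195)/2)*(-14315) = (-13568 + (I*√29659305/195)/2)*(-14315) = (-13568 + I*√29659305/390)*(-14315) = 194225920 - 2863*I*√29659305/78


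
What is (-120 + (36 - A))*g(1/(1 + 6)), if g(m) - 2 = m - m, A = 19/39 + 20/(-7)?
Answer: -44570/273 ≈ -163.26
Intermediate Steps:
A = -647/273 (A = 19*(1/39) + 20*(-⅐) = 19/39 - 20/7 = -647/273 ≈ -2.3700)
g(m) = 2 (g(m) = 2 + (m - m) = 2 + 0 = 2)
(-120 + (36 - A))*g(1/(1 + 6)) = (-120 + (36 - 1*(-647/273)))*2 = (-120 + (36 + 647/273))*2 = (-120 + 10475/273)*2 = -22285/273*2 = -44570/273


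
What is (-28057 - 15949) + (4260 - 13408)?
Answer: -53154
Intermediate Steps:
(-28057 - 15949) + (4260 - 13408) = -44006 - 9148 = -53154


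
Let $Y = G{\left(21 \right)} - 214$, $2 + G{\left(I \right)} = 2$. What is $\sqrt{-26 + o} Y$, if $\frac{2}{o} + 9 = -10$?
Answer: $- \frac{856 i \sqrt{589}}{19} \approx - 1093.4 i$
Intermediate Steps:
$o = - \frac{2}{19}$ ($o = \frac{2}{-9 - 10} = \frac{2}{-19} = 2 \left(- \frac{1}{19}\right) = - \frac{2}{19} \approx -0.10526$)
$G{\left(I \right)} = 0$ ($G{\left(I \right)} = -2 + 2 = 0$)
$Y = -214$ ($Y = 0 - 214 = -214$)
$\sqrt{-26 + o} Y = \sqrt{-26 - \frac{2}{19}} \left(-214\right) = \sqrt{- \frac{496}{19}} \left(-214\right) = \frac{4 i \sqrt{589}}{19} \left(-214\right) = - \frac{856 i \sqrt{589}}{19}$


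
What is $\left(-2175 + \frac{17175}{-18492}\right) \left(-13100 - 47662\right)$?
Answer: $\frac{407482883925}{3082} \approx 1.3221 \cdot 10^{8}$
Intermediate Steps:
$\left(-2175 + \frac{17175}{-18492}\right) \left(-13100 - 47662\right) = \left(-2175 + 17175 \left(- \frac{1}{18492}\right)\right) \left(-60762\right) = \left(-2175 - \frac{5725}{6164}\right) \left(-60762\right) = \left(- \frac{13412425}{6164}\right) \left(-60762\right) = \frac{407482883925}{3082}$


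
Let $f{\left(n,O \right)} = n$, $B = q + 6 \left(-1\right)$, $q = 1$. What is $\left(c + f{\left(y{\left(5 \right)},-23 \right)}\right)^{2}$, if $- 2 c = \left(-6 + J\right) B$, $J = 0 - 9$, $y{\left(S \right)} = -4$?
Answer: $\frac{6889}{4} \approx 1722.3$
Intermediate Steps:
$B = -5$ ($B = 1 + 6 \left(-1\right) = 1 - 6 = -5$)
$J = -9$ ($J = 0 - 9 = -9$)
$c = - \frac{75}{2}$ ($c = - \frac{\left(-6 - 9\right) \left(-5\right)}{2} = - \frac{\left(-15\right) \left(-5\right)}{2} = \left(- \frac{1}{2}\right) 75 = - \frac{75}{2} \approx -37.5$)
$\left(c + f{\left(y{\left(5 \right)},-23 \right)}\right)^{2} = \left(- \frac{75}{2} - 4\right)^{2} = \left(- \frac{83}{2}\right)^{2} = \frac{6889}{4}$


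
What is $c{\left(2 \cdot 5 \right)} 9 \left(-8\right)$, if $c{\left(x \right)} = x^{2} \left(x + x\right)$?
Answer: $-144000$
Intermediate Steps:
$c{\left(x \right)} = 2 x^{3}$ ($c{\left(x \right)} = x^{2} \cdot 2 x = 2 x^{3}$)
$c{\left(2 \cdot 5 \right)} 9 \left(-8\right) = 2 \left(2 \cdot 5\right)^{3} \cdot 9 \left(-8\right) = 2 \cdot 10^{3} \cdot 9 \left(-8\right) = 2 \cdot 1000 \cdot 9 \left(-8\right) = 2000 \cdot 9 \left(-8\right) = 18000 \left(-8\right) = -144000$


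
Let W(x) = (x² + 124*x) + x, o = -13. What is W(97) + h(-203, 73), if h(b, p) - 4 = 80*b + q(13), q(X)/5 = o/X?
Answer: 5293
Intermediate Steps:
q(X) = -65/X (q(X) = 5*(-13/X) = -65/X)
W(x) = x² + 125*x
h(b, p) = -1 + 80*b (h(b, p) = 4 + (80*b - 65/13) = 4 + (80*b - 65*1/13) = 4 + (80*b - 5) = 4 + (-5 + 80*b) = -1 + 80*b)
W(97) + h(-203, 73) = 97*(125 + 97) + (-1 + 80*(-203)) = 97*222 + (-1 - 16240) = 21534 - 16241 = 5293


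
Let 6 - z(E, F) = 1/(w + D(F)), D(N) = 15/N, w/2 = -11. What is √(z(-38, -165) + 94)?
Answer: √72933/27 ≈ 10.002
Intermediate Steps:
w = -22 (w = 2*(-11) = -22)
z(E, F) = 6 - 1/(-22 + 15/F)
√(z(-38, -165) + 94) = √((-90 + 133*(-165))/(-15 + 22*(-165)) + 94) = √((-90 - 21945)/(-15 - 3630) + 94) = √(-22035/(-3645) + 94) = √(-1/3645*(-22035) + 94) = √(1469/243 + 94) = √(24311/243) = √72933/27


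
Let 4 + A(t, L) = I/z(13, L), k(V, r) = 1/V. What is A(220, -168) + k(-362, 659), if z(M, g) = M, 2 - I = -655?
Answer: 218997/4706 ≈ 46.536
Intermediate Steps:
I = 657 (I = 2 - 1*(-655) = 2 + 655 = 657)
A(t, L) = 605/13 (A(t, L) = -4 + 657/13 = 605/13)
A(220, -168) + k(-362, 659) = 605/13 + 1/(-362) = 605/13 - 1/362 = 218997/4706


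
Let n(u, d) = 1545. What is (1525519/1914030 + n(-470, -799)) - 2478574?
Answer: -4741106291351/1914030 ≈ -2.4770e+6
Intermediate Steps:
(1525519/1914030 + n(-470, -799)) - 2478574 = (1525519/1914030 + 1545) - 2478574 = 2958701869/1914030 - 2478574 = -4741106291351/1914030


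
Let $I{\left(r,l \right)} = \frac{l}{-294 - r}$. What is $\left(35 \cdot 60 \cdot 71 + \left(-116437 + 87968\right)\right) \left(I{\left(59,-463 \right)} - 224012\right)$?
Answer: $- \frac{9538989572763}{353} \approx -2.7023 \cdot 10^{10}$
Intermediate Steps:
$\left(35 \cdot 60 \cdot 71 + \left(-116437 + 87968\right)\right) \left(I{\left(59,-463 \right)} - 224012\right) = \left(35 \cdot 60 \cdot 71 + \left(-116437 + 87968\right)\right) \left(\left(-1\right) \left(-463\right) \frac{1}{294 + 59} - 224012\right) = \left(2100 \cdot 71 - 28469\right) \left(\left(-1\right) \left(-463\right) \frac{1}{353} - 224012\right) = \left(149100 - 28469\right) \left(\left(-1\right) \left(-463\right) \frac{1}{353} - 224012\right) = 120631 \left(\frac{463}{353} - 224012\right) = 120631 \left(- \frac{79075773}{353}\right) = - \frac{9538989572763}{353}$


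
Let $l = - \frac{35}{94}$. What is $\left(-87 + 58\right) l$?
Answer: $\frac{1015}{94} \approx 10.798$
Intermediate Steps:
$l = - \frac{35}{94}$ ($l = \left(-35\right) \frac{1}{94} = - \frac{35}{94} \approx -0.37234$)
$\left(-87 + 58\right) l = \left(-87 + 58\right) \left(- \frac{35}{94}\right) = \left(-29\right) \left(- \frac{35}{94}\right) = \frac{1015}{94}$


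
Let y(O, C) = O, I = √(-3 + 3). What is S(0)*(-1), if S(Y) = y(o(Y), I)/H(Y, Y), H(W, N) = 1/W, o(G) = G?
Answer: 0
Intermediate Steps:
I = 0 (I = √0 = 0)
S(Y) = Y² (S(Y) = Y/(1/Y) = Y*Y = Y²)
S(0)*(-1) = 0²*(-1) = 0*(-1) = 0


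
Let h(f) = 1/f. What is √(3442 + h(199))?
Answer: √136306841/199 ≈ 58.669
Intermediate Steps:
√(3442 + h(199)) = √(3442 + 1/199) = √(684959/199) = √136306841/199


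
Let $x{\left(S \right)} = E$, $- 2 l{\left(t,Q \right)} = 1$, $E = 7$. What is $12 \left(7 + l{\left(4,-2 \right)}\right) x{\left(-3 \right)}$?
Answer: $546$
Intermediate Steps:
$l{\left(t,Q \right)} = - \frac{1}{2}$ ($l{\left(t,Q \right)} = \left(- \frac{1}{2}\right) 1 = - \frac{1}{2}$)
$x{\left(S \right)} = 7$
$12 \left(7 + l{\left(4,-2 \right)}\right) x{\left(-3 \right)} = 12 \left(7 - \frac{1}{2}\right) 7 = 12 \cdot \frac{13}{2} \cdot 7 = 78 \cdot 7 = 546$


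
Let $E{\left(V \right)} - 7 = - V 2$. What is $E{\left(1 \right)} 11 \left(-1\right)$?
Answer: $-55$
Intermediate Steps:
$E{\left(V \right)} = 7 - 2 V$ ($E{\left(V \right)} = 7 + - V 2 = 7 - 2 V$)
$E{\left(1 \right)} 11 \left(-1\right) = \left(7 - 2\right) 11 \left(-1\right) = 5 \cdot 11 \left(-1\right) = 55 \left(-1\right) = -55$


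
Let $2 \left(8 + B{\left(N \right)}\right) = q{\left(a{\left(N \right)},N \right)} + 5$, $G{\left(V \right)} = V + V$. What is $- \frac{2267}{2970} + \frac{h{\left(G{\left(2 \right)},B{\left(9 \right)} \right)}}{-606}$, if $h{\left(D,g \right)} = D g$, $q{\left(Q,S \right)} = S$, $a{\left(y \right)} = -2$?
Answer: $- \frac{226987}{299970} \approx -0.7567$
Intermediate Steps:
$G{\left(V \right)} = 2 V$
$B{\left(N \right)} = - \frac{11}{2} + \frac{N}{2}$ ($B{\left(N \right)} = -8 + \frac{N + 5}{2} = -8 + \frac{5 + N}{2} = -8 + \left(\frac{5}{2} + \frac{N}{2}\right) = - \frac{11}{2} + \frac{N}{2}$)
$- \frac{2267}{2970} + \frac{h{\left(G{\left(2 \right)},B{\left(9 \right)} \right)}}{-606} = - \frac{2267}{2970} + \frac{2 \cdot 2 \left(- \frac{11}{2} + \frac{1}{2} \cdot 9\right)}{-606} = \left(-2267\right) \frac{1}{2970} + 4 \left(- \frac{11}{2} + \frac{9}{2}\right) \left(- \frac{1}{606}\right) = - \frac{2267}{2970} + 4 \left(-1\right) \left(- \frac{1}{606}\right) = - \frac{2267}{2970} - - \frac{2}{303} = - \frac{2267}{2970} + \frac{2}{303} = - \frac{226987}{299970}$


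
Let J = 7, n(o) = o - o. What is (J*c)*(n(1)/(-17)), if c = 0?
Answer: 0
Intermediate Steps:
n(o) = 0
(J*c)*(n(1)/(-17)) = (7*0)*(0/(-17)) = 0*(0*(-1/17)) = 0*0 = 0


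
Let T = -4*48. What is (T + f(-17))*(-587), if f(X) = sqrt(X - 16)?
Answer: 112704 - 587*I*sqrt(33) ≈ 1.127e+5 - 3372.1*I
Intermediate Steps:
f(X) = sqrt(-16 + X)
T = -192
(T + f(-17))*(-587) = (-192 + sqrt(-16 - 17))*(-587) = (-192 + sqrt(-33))*(-587) = (-192 + I*sqrt(33))*(-587) = 112704 - 587*I*sqrt(33)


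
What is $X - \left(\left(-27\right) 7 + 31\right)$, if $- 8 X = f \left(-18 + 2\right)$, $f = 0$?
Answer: $158$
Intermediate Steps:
$X = 0$ ($X = - \frac{0 \left(-18 + 2\right)}{8} = - \frac{0 \left(-16\right)}{8} = \left(- \frac{1}{8}\right) 0 = 0$)
$X - \left(\left(-27\right) 7 + 31\right) = 0 - \left(\left(-27\right) 7 + 31\right) = 0 - \left(-189 + 31\right) = 0 - -158 = 0 + 158 = 158$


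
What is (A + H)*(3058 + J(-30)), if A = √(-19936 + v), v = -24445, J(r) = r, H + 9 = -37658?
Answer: -114055676 + 3028*I*√44381 ≈ -1.1406e+8 + 6.379e+5*I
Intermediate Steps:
H = -37667 (H = -9 - 37658 = -37667)
A = I*√44381 (A = √(-19936 - 24445) = √(-44381) = I*√44381 ≈ 210.67*I)
(A + H)*(3058 + J(-30)) = (I*√44381 - 37667)*(3058 - 30) = (-37667 + I*√44381)*3028 = -114055676 + 3028*I*√44381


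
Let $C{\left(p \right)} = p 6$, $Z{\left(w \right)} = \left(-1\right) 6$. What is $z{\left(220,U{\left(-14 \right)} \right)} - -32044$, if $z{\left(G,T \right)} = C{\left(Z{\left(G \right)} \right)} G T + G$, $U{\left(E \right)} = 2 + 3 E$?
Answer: $349064$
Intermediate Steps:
$Z{\left(w \right)} = -6$
$C{\left(p \right)} = 6 p$
$z{\left(G,T \right)} = G - 36 G T$ ($z{\left(G,T \right)} = 6 \left(-6\right) G T + G = - 36 G T + G = G - 36 G T$)
$z{\left(220,U{\left(-14 \right)} \right)} - -32044 = 220 \left(1 - 36 \left(2 + 3 \left(-14\right)\right)\right) - -32044 = 220 \left(1 - 36 \left(2 - 42\right)\right) + 32044 = 220 \left(1 - -1440\right) + 32044 = 220 \left(1 + 1440\right) + 32044 = 220 \cdot 1441 + 32044 = 317020 + 32044 = 349064$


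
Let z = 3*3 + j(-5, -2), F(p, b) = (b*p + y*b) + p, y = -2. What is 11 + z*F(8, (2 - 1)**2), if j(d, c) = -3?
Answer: 95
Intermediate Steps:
F(p, b) = p - 2*b + b*p (F(p, b) = (b*p - 2*b) + p = (-2*b + b*p) + p = p - 2*b + b*p)
z = 6 (z = 3*3 - 3 = 9 - 3 = 6)
11 + z*F(8, (2 - 1)**2) = 11 + 6*(8 - 2*(2 - 1)**2 + (2 - 1)**2*8) = 11 + 6*(8 - 2*1**2 + 1**2*8) = 11 + 6*(8 - 2*1 + 1*8) = 11 + 6*(8 - 2 + 8) = 11 + 6*14 = 11 + 84 = 95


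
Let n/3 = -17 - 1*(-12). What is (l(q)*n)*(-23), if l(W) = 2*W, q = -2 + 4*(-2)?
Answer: -6900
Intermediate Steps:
q = -10 (q = -2 - 8 = -10)
n = -15 (n = 3*(-17 - 1*(-12)) = 3*(-17 + 12) = 3*(-5) = -15)
(l(q)*n)*(-23) = ((2*(-10))*(-15))*(-23) = -20*(-15)*(-23) = 300*(-23) = -6900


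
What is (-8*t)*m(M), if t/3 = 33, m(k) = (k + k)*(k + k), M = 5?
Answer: -79200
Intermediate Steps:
m(k) = 4*k² (m(k) = (2*k)*(2*k) = 4*k²)
t = 99 (t = 3*33 = 99)
(-8*t)*m(M) = (-8*99)*(4*5²) = -3168*25 = -792*100 = -79200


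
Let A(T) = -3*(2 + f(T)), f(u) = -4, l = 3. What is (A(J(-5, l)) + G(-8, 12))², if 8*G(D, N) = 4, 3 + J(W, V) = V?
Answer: 169/4 ≈ 42.250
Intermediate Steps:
J(W, V) = -3 + V
G(D, N) = ½ (G(D, N) = (⅛)*4 = ½)
A(T) = 6 (A(T) = -3*(2 - 4) = -3*(-2) = 6)
(A(J(-5, l)) + G(-8, 12))² = (6 + ½)² = (13/2)² = 169/4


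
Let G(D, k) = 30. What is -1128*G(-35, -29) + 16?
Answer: -33824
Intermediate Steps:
-1128*G(-35, -29) + 16 = -1128*30 + 16 = -33840 + 16 = -33824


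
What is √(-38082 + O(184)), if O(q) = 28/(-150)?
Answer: 2*I*√2142123/15 ≈ 195.15*I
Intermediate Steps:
O(q) = -14/75 (O(q) = 28*(-1/150) = -14/75)
√(-38082 + O(184)) = √(-38082 - 14/75) = √(-2856164/75) = 2*I*√2142123/15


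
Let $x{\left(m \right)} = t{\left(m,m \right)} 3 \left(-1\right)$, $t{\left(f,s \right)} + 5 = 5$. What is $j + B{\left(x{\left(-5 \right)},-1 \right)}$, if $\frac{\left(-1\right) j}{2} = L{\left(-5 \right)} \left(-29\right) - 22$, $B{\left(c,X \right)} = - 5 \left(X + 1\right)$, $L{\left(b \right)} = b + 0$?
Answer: $-246$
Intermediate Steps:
$t{\left(f,s \right)} = 0$ ($t{\left(f,s \right)} = -5 + 5 = 0$)
$x{\left(m \right)} = 0$ ($x{\left(m \right)} = 0 \cdot 3 \left(-1\right) = 0 \left(-1\right) = 0$)
$L{\left(b \right)} = b$
$B{\left(c,X \right)} = -5 - 5 X$ ($B{\left(c,X \right)} = - 5 \left(1 + X\right) = -5 - 5 X$)
$j = -246$ ($j = - 2 \left(\left(-5\right) \left(-29\right) - 22\right) = - 2 \left(145 - 22\right) = \left(-2\right) 123 = -246$)
$j + B{\left(x{\left(-5 \right)},-1 \right)} = -246 - 0 = -246 + \left(-5 + 5\right) = -246 + 0 = -246$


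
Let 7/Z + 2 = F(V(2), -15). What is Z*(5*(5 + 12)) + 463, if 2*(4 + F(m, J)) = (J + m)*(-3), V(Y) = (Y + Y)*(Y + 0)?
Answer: 5357/9 ≈ 595.22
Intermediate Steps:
V(Y) = 2*Y² (V(Y) = (2*Y)*Y = 2*Y²)
F(m, J) = -4 - 3*J/2 - 3*m/2 (F(m, J) = -4 + ((J + m)*(-3))/2 = -4 + (-3*J - 3*m)/2 = -4 + (-3*J/2 - 3*m/2) = -4 - 3*J/2 - 3*m/2)
Z = 14/9 (Z = 7/(-2 + (-4 - 3/2*(-15) - 3*2²)) = 7/(-2 + (-4 + 45/2 - 3*4)) = 7/(-2 + (-4 + 45/2 - 3/2*8)) = 7/(-2 + (-4 + 45/2 - 12)) = 7/(-2 + 13/2) = 7/(9/2) = 7*(2/9) = 14/9 ≈ 1.5556)
Z*(5*(5 + 12)) + 463 = 14*(5*(5 + 12))/9 + 463 = 14*(5*17)/9 + 463 = (14/9)*85 + 463 = 1190/9 + 463 = 5357/9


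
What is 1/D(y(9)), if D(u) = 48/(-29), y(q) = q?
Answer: -29/48 ≈ -0.60417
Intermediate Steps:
D(u) = -48/29 (D(u) = 48*(-1/29) = -48/29)
1/D(y(9)) = 1/(-48/29) = -29/48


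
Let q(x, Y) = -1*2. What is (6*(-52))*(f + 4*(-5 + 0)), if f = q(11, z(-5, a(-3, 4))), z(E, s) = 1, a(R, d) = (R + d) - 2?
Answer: 6864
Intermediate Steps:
a(R, d) = -2 + R + d
q(x, Y) = -2
f = -2
(6*(-52))*(f + 4*(-5 + 0)) = (6*(-52))*(-2 + 4*(-5 + 0)) = -312*(-2 + 4*(-5)) = -312*(-2 - 20) = -312*(-22) = 6864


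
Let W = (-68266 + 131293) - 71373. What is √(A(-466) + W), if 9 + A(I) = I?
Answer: I*√8821 ≈ 93.92*I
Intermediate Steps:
A(I) = -9 + I
W = -8346 (W = 63027 - 71373 = -8346)
√(A(-466) + W) = √((-9 - 466) - 8346) = √(-475 - 8346) = √(-8821) = I*√8821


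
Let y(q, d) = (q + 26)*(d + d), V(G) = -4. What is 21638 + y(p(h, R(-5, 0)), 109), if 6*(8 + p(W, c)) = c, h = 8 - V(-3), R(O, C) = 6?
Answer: 25780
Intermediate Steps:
h = 12 (h = 8 - 1*(-4) = 8 + 4 = 12)
p(W, c) = -8 + c/6
y(q, d) = 2*d*(26 + q) (y(q, d) = (26 + q)*(2*d) = 2*d*(26 + q))
21638 + y(p(h, R(-5, 0)), 109) = 21638 + 2*109*(26 + (-8 + (⅙)*6)) = 21638 + 2*109*(26 + (-8 + 1)) = 21638 + 2*109*(26 - 7) = 21638 + 2*109*19 = 21638 + 4142 = 25780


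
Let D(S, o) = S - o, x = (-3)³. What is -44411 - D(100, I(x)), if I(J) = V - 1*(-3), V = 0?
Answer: -44508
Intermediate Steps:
x = -27
I(J) = 3 (I(J) = 0 - 1*(-3) = 0 + 3 = 3)
-44411 - D(100, I(x)) = -44411 - (100 - 1*3) = -44411 - (100 - 3) = -44411 - 1*97 = -44411 - 97 = -44508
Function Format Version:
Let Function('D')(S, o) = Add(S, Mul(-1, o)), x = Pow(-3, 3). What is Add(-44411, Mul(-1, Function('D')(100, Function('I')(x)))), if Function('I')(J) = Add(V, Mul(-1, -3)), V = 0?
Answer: -44508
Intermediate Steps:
x = -27
Function('I')(J) = 3 (Function('I')(J) = Add(0, Mul(-1, -3)) = Add(0, 3) = 3)
Add(-44411, Mul(-1, Function('D')(100, Function('I')(x)))) = Add(-44411, Mul(-1, Add(100, Mul(-1, 3)))) = Add(-44411, Mul(-1, Add(100, -3))) = Add(-44411, Mul(-1, 97)) = Add(-44411, -97) = -44508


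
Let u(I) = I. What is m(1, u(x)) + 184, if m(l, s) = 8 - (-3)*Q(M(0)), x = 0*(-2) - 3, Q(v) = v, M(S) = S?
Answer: 192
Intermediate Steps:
x = -3 (x = 0 - 3 = -3)
m(l, s) = 8 (m(l, s) = 8 - (-3)*0 = 8 - 1*0 = 8 + 0 = 8)
m(1, u(x)) + 184 = 8 + 184 = 192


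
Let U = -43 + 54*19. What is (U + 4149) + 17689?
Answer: 22821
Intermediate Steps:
U = 983 (U = -43 + 1026 = 983)
(U + 4149) + 17689 = (983 + 4149) + 17689 = 5132 + 17689 = 22821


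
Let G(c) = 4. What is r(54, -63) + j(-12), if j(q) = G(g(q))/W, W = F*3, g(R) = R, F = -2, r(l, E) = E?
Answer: -191/3 ≈ -63.667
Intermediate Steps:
W = -6 (W = -2*3 = -6)
j(q) = -2/3 (j(q) = 4/(-6) = 4*(-1/6) = -2/3)
r(54, -63) + j(-12) = -63 - 2/3 = -191/3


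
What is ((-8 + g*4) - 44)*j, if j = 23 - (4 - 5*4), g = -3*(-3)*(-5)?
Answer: -9048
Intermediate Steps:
g = -45 (g = 9*(-5) = -45)
j = 39 (j = 23 - (4 - 20) = 23 - 1*(-16) = 23 + 16 = 39)
((-8 + g*4) - 44)*j = ((-8 - 45*4) - 44)*39 = ((-8 - 180) - 44)*39 = (-188 - 44)*39 = -232*39 = -9048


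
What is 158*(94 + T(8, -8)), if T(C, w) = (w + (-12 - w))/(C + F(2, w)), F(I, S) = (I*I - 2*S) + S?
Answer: 73786/5 ≈ 14757.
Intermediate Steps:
F(I, S) = I² - S (F(I, S) = (I² - 2*S) + S = I² - S)
T(C, w) = -12/(4 + C - w) (T(C, w) = (w + (-12 - w))/(C + (2² - w)) = -12/(C + (4 - w)) = -12/(4 + C - w))
158*(94 + T(8, -8)) = 158*(94 + 12/(-4 - 8 - 1*8)) = 158*(94 + 12/(-4 - 8 - 8)) = 158*(94 + 12/(-20)) = 158*(94 + 12*(-1/20)) = 158*(94 - ⅗) = 158*(467/5) = 73786/5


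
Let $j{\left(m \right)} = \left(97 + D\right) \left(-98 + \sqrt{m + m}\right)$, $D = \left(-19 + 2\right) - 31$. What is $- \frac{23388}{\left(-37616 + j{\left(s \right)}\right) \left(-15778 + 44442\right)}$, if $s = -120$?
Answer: $\frac{124009023}{6448909000012} + \frac{286503 i \sqrt{15}}{3224454500006} \approx 1.9229 \cdot 10^{-5} + 3.4413 \cdot 10^{-7} i$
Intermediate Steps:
$D = -48$ ($D = -17 - 31 = -48$)
$j{\left(m \right)} = -4802 + 49 \sqrt{2} \sqrt{m}$ ($j{\left(m \right)} = \left(97 - 48\right) \left(-98 + \sqrt{m + m}\right) = 49 \left(-98 + \sqrt{2 m}\right) = 49 \left(-98 + \sqrt{2} \sqrt{m}\right) = -4802 + 49 \sqrt{2} \sqrt{m}$)
$- \frac{23388}{\left(-37616 + j{\left(s \right)}\right) \left(-15778 + 44442\right)} = - \frac{23388}{\left(-37616 - \left(4802 - 49 \sqrt{2} \sqrt{-120}\right)\right) \left(-15778 + 44442\right)} = - \frac{23388}{\left(-37616 - \left(4802 - 49 \sqrt{2} \cdot 2 i \sqrt{30}\right)\right) 28664} = - \frac{23388}{\left(-37616 - \left(4802 - 196 i \sqrt{15}\right)\right) 28664} = - \frac{23388}{\left(-42418 + 196 i \sqrt{15}\right) 28664} = - \frac{23388}{-1215869552 + 5618144 i \sqrt{15}}$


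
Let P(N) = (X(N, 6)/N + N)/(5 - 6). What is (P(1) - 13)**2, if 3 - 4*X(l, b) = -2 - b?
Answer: 4489/16 ≈ 280.56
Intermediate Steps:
X(l, b) = 5/4 + b/4 (X(l, b) = 3/4 - (-2 - b)/4 = 3/4 + (1/2 + b/4) = 5/4 + b/4)
P(N) = -N - 11/(4*N) (P(N) = ((5/4 + (1/4)*6)/N + N)/(5 - 6) = ((5/4 + 3/2)/N + N)/(-1) = (11/(4*N) + N)*(-1) = (N + 11/(4*N))*(-1) = -N - 11/(4*N))
(P(1) - 13)**2 = ((-1*1 - 11/4/1) - 13)**2 = ((-1 - 11/4*1) - 13)**2 = ((-1 - 11/4) - 13)**2 = (-15/4 - 13)**2 = (-67/4)**2 = 4489/16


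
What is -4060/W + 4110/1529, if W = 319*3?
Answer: -7130/4587 ≈ -1.5544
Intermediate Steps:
W = 957
-4060/W + 4110/1529 = -4060/957 + 4110/1529 = -4060*1/957 + 4110*(1/1529) = -140/33 + 4110/1529 = -7130/4587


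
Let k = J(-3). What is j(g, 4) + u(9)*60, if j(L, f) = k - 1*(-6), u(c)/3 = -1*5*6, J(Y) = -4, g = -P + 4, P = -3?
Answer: -5398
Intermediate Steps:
g = 7 (g = -1*(-3) + 4 = 3 + 4 = 7)
u(c) = -90 (u(c) = 3*(-1*5*6) = 3*(-5*6) = 3*(-30) = -90)
k = -4
j(L, f) = 2 (j(L, f) = -4 - 1*(-6) = -4 + 6 = 2)
j(g, 4) + u(9)*60 = 2 - 90*60 = 2 - 5400 = -5398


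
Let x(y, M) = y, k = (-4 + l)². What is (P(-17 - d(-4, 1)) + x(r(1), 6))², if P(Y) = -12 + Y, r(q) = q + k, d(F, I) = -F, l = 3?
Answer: 961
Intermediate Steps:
k = 1 (k = (-4 + 3)² = (-1)² = 1)
r(q) = 1 + q (r(q) = q + 1 = 1 + q)
(P(-17 - d(-4, 1)) + x(r(1), 6))² = ((-12 + (-17 - (-1)*(-4))) + (1 + 1))² = ((-12 + (-17 - 1*4)) + 2)² = ((-12 + (-17 - 4)) + 2)² = ((-12 - 21) + 2)² = (-33 + 2)² = (-31)² = 961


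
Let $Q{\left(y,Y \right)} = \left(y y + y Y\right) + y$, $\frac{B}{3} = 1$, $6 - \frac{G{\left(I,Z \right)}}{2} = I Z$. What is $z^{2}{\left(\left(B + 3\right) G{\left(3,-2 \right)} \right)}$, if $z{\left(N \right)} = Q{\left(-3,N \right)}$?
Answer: $181476$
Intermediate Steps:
$G{\left(I,Z \right)} = 12 - 2 I Z$
$B = 3$ ($B = 3 \cdot 1 = 3$)
$Q{\left(y,Y \right)} = y + y^{2} + Y y$ ($Q{\left(y,Y \right)} = \left(y^{2} + Y y\right) + y = y + y^{2} + Y y$)
$z{\left(N \right)} = 6 - 3 N$ ($z{\left(N \right)} = - 3 \left(1 + N - 3\right) = - 3 \left(-2 + N\right) = 6 - 3 N$)
$z^{2}{\left(\left(B + 3\right) G{\left(3,-2 \right)} \right)} = \left(6 - 3 \left(3 + 3\right) \left(12 - 6 \left(-2\right)\right)\right)^{2} = \left(6 - 3 \cdot 6 \left(12 + 12\right)\right)^{2} = \left(6 - 3 \cdot 6 \cdot 24\right)^{2} = \left(6 - 432\right)^{2} = \left(-426\right)^{2} = 181476$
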